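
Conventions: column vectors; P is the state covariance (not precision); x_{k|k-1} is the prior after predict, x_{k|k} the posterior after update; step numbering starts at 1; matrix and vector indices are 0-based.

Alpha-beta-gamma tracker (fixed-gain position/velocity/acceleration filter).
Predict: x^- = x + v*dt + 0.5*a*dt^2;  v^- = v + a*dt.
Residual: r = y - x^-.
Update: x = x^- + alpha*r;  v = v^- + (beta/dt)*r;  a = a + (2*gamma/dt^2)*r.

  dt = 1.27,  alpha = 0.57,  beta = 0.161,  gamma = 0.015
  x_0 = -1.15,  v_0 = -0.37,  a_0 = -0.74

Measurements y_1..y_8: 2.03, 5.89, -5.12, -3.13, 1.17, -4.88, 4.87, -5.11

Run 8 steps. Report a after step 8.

a_post = -0.1845

step 1: x_pred=-2.2167  r=4.2467  x^+=0.2039  v^+=-0.7714  a^+=-0.6610
step 2: x_pred=-1.3089  r=7.1989  x^+=2.7945  v^+=-0.6983  a^+=-0.5271
step 3: x_pred=1.4825  r=-6.6025  x^+=-2.2809  v^+=-2.2048  a^+=-0.6499
step 4: x_pred=-5.6051  r=2.4751  x^+=-4.1943  v^+=-2.7164  a^+=-0.6039
step 5: x_pred=-8.1311  r=9.3011  x^+=-2.8295  v^+=-2.3042  a^+=-0.4309
step 6: x_pred=-6.1033  r=1.2233  x^+=-5.4060  v^+=-2.6963  a^+=-0.4081
step 7: x_pred=-9.1595  r=14.0295  x^+=-1.1627  v^+=-1.4361  a^+=-0.1472
step 8: x_pred=-3.1053  r=-2.0047  x^+=-4.2480  v^+=-1.8772  a^+=-0.1845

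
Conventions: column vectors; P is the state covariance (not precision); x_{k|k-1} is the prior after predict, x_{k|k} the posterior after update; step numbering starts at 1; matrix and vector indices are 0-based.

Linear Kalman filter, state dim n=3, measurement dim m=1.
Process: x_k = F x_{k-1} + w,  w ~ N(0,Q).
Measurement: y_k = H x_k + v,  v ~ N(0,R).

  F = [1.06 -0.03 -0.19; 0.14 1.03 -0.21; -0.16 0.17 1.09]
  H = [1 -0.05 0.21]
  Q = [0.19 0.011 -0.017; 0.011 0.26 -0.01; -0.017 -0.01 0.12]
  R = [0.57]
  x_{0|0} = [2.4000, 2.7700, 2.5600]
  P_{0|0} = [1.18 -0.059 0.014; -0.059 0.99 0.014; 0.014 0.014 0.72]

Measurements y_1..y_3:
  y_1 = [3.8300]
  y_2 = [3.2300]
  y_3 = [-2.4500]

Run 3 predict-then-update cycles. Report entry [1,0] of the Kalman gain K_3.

step 1: x^-=[1.9745, 2.6515, 2.8773]  P^-=[1.5410 0.1139 -0.3665; 0.1139 1.3413 -0.0017; -0.3665 -0.0017 1.0378]  S=[1.9948]  K=[0.7311; 0.0233; -0.0744]  nu=[1.3838]  x^+=[2.9862, 2.6838, 2.7743]  P^+=[0.4749 0.0799 -0.2580; 0.0799 1.3402 0.0017; -0.2580 0.0017 1.0267]
step 2: x^-=[2.5577, 2.5997, 3.0024]  P^-=[0.8607 0.2319 -0.6082; 0.2319 1.7739 -0.0784; -0.6082 -0.0784 1.4770]  S=[1.2233]  K=[0.5897; 0.1036; -0.2404]  nu=[0.1718]  x^+=[2.6590, 2.6175, 2.9611]  P^+=[0.4353 0.1572 -0.4348; 0.1572 1.7607 -0.0479; -0.4348 -0.0479 1.4063]
step 3: x^-=[2.1774, 2.4465, 3.2472]  P^-=[0.8960 0.3657 -0.8744; 0.3657 2.2901 -0.1886; -0.8744 -0.1886 1.9781]  S=[1.1591]  K=[0.5988; 0.1825; -0.3878]  nu=[-5.1870]  x^+=[-0.9287, 1.4998, 5.2589]  P^+=[0.4804 0.2390 -0.6052; 0.2390 2.2515 -0.1065; -0.6052 -0.1065 1.8038]

K[1,0] = 0.1825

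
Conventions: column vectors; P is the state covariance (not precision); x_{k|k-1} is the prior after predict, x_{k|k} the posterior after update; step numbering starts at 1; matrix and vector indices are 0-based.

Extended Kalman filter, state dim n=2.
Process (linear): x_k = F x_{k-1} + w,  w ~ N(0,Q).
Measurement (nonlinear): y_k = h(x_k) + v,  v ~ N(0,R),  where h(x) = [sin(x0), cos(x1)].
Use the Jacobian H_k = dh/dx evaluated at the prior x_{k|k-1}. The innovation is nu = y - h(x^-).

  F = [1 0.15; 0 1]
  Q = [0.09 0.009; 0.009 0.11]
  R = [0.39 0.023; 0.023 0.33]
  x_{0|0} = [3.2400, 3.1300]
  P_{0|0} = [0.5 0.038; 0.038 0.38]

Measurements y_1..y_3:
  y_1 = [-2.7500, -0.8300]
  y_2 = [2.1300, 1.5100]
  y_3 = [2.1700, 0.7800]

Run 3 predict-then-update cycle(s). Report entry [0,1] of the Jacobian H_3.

step 1: x^-=[3.7095, 3.1300]  P^-=[0.6099 0.1040; 0.1040 0.4900]  H_jac=[-0.8430 0.0000; 0.0000 -0.0116]  S=[0.8235 0.0240; 0.0240 0.3301]  K=[-0.6256 0.0419; -0.1062 -0.0095]  nu=[-2.2121, 0.1699]  x^+=[5.1006, 3.3633]  P^+=[0.2883 0.0494; 0.0494 0.4806]
step 2: x^-=[5.6051, 3.3633]  P^-=[0.4039 0.1305; 0.1305 0.5906]  H_jac=[0.7788 0.0000; 0.0000 0.2199]  S=[0.6350 0.0453; 0.0453 0.3586]  K=[0.4941 0.0175; 0.1354 0.3451]  nu=[2.7573, 2.4855]  x^+=[7.0112, 4.5943]  P^+=[0.2480 0.0780; 0.0780 0.5321]
step 3: x^-=[7.7003, 4.5943]  P^-=[0.3733 0.1668; 0.1668 0.6421]  H_jac=[0.1530 0.0000; 0.0000 0.9930]  S=[0.3987 0.0483; 0.0483 0.9632]  K=[0.1232 0.1658; -0.0163 0.6628]  nu=[1.1818, 0.8978]  x^+=[7.9948, 5.1701]  P^+=[0.3388 0.0579; 0.0579 0.2199]

H_jac[0,1] = 0.0000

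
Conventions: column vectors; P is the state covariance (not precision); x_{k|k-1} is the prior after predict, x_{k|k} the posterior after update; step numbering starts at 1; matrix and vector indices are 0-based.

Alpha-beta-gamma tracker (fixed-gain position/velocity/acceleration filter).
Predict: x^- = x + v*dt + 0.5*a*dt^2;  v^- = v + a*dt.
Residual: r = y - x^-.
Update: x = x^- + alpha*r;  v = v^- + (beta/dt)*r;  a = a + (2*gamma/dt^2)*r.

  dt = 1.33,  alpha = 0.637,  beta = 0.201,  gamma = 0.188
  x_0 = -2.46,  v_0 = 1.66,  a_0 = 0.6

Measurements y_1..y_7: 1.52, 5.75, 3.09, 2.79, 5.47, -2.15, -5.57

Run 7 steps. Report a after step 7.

step 1: x_pred=0.2785  r=1.2415  x^+=1.0693  v^+=2.6456  a^+=0.8639
step 2: x_pred=5.3521  r=0.3979  x^+=5.6056  v^+=3.8548  a^+=0.9485
step 3: x_pred=11.5713  r=-8.4813  x^+=6.1687  v^+=3.8345  a^+=-0.8543
step 4: x_pred=10.5130  r=-7.7230  x^+=5.5934  v^+=1.5311  a^+=-2.4959
step 5: x_pred=5.4223  r=0.0477  x^+=5.4527  v^+=-1.7813  a^+=-2.4858
step 6: x_pred=0.8851  r=-3.0351  x^+=-1.0483  v^+=-5.5460  a^+=-3.1309
step 7: x_pred=-11.1936  r=5.6236  x^+=-7.6114  v^+=-8.8602  a^+=-1.9355

a_post = -1.9355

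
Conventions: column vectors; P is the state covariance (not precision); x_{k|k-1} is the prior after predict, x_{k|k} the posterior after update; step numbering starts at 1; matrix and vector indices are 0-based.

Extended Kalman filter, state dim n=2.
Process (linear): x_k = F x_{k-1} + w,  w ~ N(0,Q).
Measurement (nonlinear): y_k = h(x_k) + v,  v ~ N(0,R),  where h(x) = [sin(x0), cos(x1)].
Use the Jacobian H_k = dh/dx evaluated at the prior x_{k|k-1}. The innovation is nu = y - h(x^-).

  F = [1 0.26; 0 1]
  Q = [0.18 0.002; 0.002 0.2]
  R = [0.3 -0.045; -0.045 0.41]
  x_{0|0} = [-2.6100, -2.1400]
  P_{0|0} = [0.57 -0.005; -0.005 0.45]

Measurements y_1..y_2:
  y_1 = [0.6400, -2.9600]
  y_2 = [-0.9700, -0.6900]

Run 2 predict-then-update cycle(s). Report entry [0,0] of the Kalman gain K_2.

K[0,0] = -0.2428

step 1: x^-=[-3.1664, -2.1400]  P^-=[0.7778 0.1140; 0.1140 0.6500]  H_jac=[-0.9997 0.0000; 0.0000 0.8423]  S=[1.0773 -0.1410; -0.1410 0.8712]  K=[-0.7226 -0.0067; -0.0240 0.6246]  nu=[0.6152, -2.4210]  x^+=[-3.5947, -3.6669]  P^+=[0.2166 0.0353; 0.0353 0.3053]
step 2: x^-=[-4.5481, -3.6669]  P^-=[0.4356 0.1167; 0.1167 0.5053]  H_jac=[-0.1636 0.0000; 0.0000 -0.5015]  S=[0.3117 -0.0354; -0.0354 0.5371]  K=[-0.2428 -0.1250; -0.1158 -0.4795]  nu=[-1.9565, 0.1752]  x^+=[-4.0949, -3.5244]  P^+=[0.4109 0.0804; 0.0804 0.3816]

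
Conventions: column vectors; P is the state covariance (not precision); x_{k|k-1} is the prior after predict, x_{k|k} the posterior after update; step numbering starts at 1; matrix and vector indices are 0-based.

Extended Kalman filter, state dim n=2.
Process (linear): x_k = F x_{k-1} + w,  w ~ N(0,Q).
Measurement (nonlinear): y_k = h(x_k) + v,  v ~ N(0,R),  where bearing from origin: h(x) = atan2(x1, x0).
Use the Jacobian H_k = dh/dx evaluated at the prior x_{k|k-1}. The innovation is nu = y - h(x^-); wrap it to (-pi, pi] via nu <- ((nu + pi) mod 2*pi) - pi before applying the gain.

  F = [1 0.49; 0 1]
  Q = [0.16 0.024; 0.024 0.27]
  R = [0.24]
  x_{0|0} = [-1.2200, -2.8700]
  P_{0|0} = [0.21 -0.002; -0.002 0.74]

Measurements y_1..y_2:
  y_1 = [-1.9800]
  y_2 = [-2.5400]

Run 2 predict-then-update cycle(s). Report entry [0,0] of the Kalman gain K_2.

K[0,0] = 0.0513

step 1: x^-=[-2.6263, -2.8700]  P^-=[0.5457 0.3846; 0.3846 1.0100]  H_jac=[0.1896 -0.1735]  S=[0.2647]  K=[0.1388; -0.3866]  nu=[0.3319]  x^+=[-2.5802, -2.9983]  P^+=[0.5406 0.3988; 0.3988 0.9704]
step 2: x^-=[-4.0494, -2.9983]  P^-=[1.3244 0.8983; 0.8983 1.2404]  H_jac=[0.1181 -0.1595]  S=[0.2562]  K=[0.0513; -0.3582]  nu=[-0.0358]  x^+=[-4.0512, -2.9855]  P^+=[1.3238 0.9030; 0.9030 1.2076]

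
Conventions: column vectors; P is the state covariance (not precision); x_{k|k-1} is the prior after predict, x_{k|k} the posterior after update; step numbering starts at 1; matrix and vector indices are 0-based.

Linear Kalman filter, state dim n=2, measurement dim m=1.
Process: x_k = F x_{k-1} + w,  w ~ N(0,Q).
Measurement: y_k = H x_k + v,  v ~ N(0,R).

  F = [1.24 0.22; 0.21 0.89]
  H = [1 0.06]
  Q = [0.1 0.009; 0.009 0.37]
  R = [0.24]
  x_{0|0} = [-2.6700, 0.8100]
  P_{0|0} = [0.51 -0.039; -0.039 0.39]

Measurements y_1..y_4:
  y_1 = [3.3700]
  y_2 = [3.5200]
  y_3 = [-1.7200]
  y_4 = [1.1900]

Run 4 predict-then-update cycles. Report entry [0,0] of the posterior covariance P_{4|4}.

P_post[0,0] = 0.1426

step 1: x^-=[-3.1326, 0.1602]  P^-=[0.8818 0.1733; 0.1733 0.6868]  S=[1.1450]  K=[0.7792; 0.1874]  nu=[6.4930]  x^+=[1.9265, 1.3767]  P^+=[0.1866 0.0062; 0.0062 0.6466]
step 2: x^-=[2.6917, 1.6298]  P^-=[0.4216 0.1913; 0.1913 0.8927]  S=[0.6878]  K=[0.6297; 0.3560]  nu=[0.7305]  x^+=[3.1517, 1.8899]  P^+=[0.1489 0.0371; 0.0371 0.8056]
step 3: x^-=[4.3239, 2.3439]  P^-=[0.3882 0.2482; 0.2482 1.0285]  S=[0.6617]  K=[0.6092; 0.4683]  nu=[-6.1845]  x^+=[0.5564, -0.5526]  P^+=[0.1426 0.0594; 0.0594 0.8834]
step 4: x^-=[0.5684, -0.3749]  P^-=[0.3945 0.2874; 0.2874 1.0982]  S=[0.6729]  K=[0.6118; 0.5250]  nu=[0.6441]  x^+=[0.9625, -0.0368]  P^+=[0.1426 0.0712; 0.0712 0.9127]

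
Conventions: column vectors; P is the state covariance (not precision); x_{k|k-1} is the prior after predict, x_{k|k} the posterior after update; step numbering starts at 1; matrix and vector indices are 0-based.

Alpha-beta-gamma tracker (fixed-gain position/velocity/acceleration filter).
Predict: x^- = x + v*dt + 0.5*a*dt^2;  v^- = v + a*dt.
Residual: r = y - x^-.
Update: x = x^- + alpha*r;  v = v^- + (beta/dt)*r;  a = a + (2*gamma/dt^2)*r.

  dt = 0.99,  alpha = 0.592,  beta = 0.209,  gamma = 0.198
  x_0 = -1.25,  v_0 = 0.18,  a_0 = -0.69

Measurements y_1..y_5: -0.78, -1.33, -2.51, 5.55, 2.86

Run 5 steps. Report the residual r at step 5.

step 1: x_pred=-1.4099  r=0.6299  x^+=-1.0370  v^+=-0.3701  a^+=-0.4355
step 2: x_pred=-1.6168  r=0.2868  x^+=-1.4470  v^+=-0.7407  a^+=-0.3196
step 3: x_pred=-2.3369  r=-0.1731  x^+=-2.4394  v^+=-1.0936  a^+=-0.3895
step 4: x_pred=-3.7129  r=9.2629  x^+=1.7707  v^+=0.4763  a^+=3.3531
step 5: x_pred=3.8854  r=-1.0254  x^+=3.2784  v^+=3.5794  a^+=2.9388

resid = -1.0254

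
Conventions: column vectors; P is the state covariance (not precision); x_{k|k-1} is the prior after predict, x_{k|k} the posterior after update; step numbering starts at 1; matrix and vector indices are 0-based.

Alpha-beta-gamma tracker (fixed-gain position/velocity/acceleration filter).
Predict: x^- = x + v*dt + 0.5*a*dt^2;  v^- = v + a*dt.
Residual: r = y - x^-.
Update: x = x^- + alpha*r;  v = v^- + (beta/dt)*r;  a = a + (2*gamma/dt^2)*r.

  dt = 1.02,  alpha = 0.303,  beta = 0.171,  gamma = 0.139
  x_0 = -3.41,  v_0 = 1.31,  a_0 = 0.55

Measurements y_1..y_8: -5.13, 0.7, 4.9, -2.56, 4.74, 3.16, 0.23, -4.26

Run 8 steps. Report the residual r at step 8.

resid = -4.6398

step 1: x_pred=-1.7877  r=-3.3423  x^+=-2.8004  v^+=1.3107  a^+=-0.3431
step 2: x_pred=-1.6420  r=2.3420  x^+=-0.9324  v^+=1.3534  a^+=0.2827
step 3: x_pred=0.5951  r=4.3049  x^+=1.8995  v^+=2.3634  a^+=1.4330
step 4: x_pred=5.0556  r=-7.6156  x^+=2.7481  v^+=2.5483  a^+=-0.6019
step 5: x_pred=5.0343  r=-0.2943  x^+=4.9451  v^+=1.8850  a^+=-0.6806
step 6: x_pred=6.5138  r=-3.3538  x^+=5.4976  v^+=0.6286  a^+=-1.5767
step 7: x_pred=5.3186  r=-5.0886  x^+=3.7767  v^+=-1.8327  a^+=-2.9364
step 8: x_pred=0.3798  r=-4.6398  x^+=-1.0261  v^+=-5.6057  a^+=-4.1762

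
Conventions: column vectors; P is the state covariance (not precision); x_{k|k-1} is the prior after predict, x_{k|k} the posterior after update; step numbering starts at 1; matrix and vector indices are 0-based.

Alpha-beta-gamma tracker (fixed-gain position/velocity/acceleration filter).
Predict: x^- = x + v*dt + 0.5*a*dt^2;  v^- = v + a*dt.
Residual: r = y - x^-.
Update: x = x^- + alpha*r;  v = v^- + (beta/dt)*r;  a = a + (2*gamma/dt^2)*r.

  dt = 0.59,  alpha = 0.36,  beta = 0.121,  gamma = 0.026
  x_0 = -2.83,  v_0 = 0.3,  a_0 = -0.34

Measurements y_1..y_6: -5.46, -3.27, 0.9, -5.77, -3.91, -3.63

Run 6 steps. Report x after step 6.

step 1: x_pred=-2.7122  r=-2.7478  x^+=-3.7014  v^+=-0.4641  a^+=-0.7505
step 2: x_pred=-4.1059  r=0.8359  x^+=-3.8049  v^+=-0.7355  a^+=-0.6256
step 3: x_pred=-4.3478  r=5.2478  x^+=-2.4586  v^+=-0.0284  a^+=0.1583
step 4: x_pred=-2.4478  r=-3.3222  x^+=-3.6438  v^+=-0.6163  a^+=-0.3380
step 5: x_pred=-4.0662  r=0.1562  x^+=-4.0100  v^+=-0.7837  a^+=-0.3146
step 6: x_pred=-4.5271  r=0.8971  x^+=-4.2041  v^+=-0.7853  a^+=-0.1806

x_post = -4.2041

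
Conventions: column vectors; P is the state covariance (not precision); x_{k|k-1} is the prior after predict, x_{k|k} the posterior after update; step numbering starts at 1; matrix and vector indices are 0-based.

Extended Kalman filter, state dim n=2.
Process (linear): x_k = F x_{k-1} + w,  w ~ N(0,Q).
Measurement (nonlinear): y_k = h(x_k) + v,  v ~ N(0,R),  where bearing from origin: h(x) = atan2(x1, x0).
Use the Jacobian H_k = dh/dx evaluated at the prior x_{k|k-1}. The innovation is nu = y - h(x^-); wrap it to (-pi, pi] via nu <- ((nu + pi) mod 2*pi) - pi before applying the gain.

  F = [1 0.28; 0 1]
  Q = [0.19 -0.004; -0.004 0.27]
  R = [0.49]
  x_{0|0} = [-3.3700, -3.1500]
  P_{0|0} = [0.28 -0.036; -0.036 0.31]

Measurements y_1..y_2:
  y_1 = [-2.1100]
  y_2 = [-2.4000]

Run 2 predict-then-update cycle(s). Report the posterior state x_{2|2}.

step 1: x^-=[-4.2520, -3.1500]  P^-=[0.4741 0.0468; 0.0468 0.5800]  H_jac=[0.1125 -0.1518]  S=[0.5078]  K=[0.0910; -0.1631]  nu=[0.3940]  x^+=[-4.2161, -3.2143]  P^+=[0.4699 0.0543; 0.0543 0.5665]
step 2: x^-=[-5.1161, -3.2143]  P^-=[0.7348 0.2090; 0.2090 0.8365]  H_jac=[0.0880 -0.1401]  S=[0.5070]  K=[0.0698; -0.1949]  nu=[0.1807]  x^+=[-5.1035, -3.2495]  P^+=[0.7323 0.2159; 0.2159 0.8172]

x_post = [-5.1035, -3.2495]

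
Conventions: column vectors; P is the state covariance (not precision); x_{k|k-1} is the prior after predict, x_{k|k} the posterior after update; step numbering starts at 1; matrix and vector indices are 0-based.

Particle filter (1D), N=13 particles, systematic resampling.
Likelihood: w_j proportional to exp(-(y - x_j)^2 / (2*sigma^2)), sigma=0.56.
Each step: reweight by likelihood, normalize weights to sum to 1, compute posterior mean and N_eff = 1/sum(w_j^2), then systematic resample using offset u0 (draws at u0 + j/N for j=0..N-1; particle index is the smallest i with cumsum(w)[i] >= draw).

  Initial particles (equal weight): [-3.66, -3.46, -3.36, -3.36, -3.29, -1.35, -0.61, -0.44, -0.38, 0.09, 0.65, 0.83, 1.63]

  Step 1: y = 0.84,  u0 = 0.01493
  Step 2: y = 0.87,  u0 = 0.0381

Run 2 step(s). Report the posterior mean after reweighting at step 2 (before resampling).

post_mean = 0.7300

step 1: w=[0.0000, 0.0000, 0.0000, 0.0000, 0.0000, 0.0002, 0.0120, 0.0251, 0.0319, 0.1395, 0.3229, 0.3420, 0.1265]  mean=0.6818  Neff=3.8687  idx=[7, 9, 9, 10, 10, 10, 10, 11, 11, 11, 11, 11, 12]
step 2: w=[0.0065, 0.0382, 0.0382, 0.0934, 0.0934, 0.0934, 0.0934, 0.1006, 0.1006, 0.1006, 0.1006, 0.1006, 0.0402]  mean=0.7300  Neff=11.0966  idx=[1, 3, 4, 4, 5, 6, 7, 8, 8, 9, 10, 11, 12]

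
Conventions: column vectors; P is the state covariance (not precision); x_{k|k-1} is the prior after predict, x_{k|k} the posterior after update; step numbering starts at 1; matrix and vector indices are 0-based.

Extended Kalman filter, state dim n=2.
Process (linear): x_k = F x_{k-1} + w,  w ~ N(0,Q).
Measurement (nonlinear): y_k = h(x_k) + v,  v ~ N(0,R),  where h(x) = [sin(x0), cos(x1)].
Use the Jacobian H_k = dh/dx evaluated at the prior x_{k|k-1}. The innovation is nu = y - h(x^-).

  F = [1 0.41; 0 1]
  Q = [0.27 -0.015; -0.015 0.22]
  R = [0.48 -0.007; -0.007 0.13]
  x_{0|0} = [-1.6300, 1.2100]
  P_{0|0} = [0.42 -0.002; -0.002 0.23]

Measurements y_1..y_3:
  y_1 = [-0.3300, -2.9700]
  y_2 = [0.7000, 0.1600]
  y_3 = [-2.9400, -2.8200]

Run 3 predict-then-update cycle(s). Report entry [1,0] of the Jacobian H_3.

H_jac[1,0] = 0.0000

step 1: x^-=[-1.1339, 1.2100]  P^-=[0.7270 0.0773; 0.0773 0.4500]  H_jac=[0.4231 0.0000; 0.0000 -0.9356]  S=[0.6102 -0.0376; -0.0376 0.5239]  K=[0.4979 -0.1023; 0.0041 -0.8033]  nu=[0.5761, -3.3230]  x^+=[-0.5071, 3.8818]  P^+=[0.5665 0.0179; 0.0179 0.1116]
step 2: x^-=[1.0844, 3.8818]  P^-=[0.8699 0.0487; 0.0487 0.3316]  H_jac=[0.4674 0.0000; 0.0000 0.6744]  S=[0.6701 0.0084; 0.0084 0.2809]  K=[0.6056 0.0990; 0.0241 0.7957]  nu=[-0.1840, 0.8983]  x^+=[1.0619, 4.5922]  P^+=[0.6204 0.0128; 0.0128 0.1531]
step 3: x^-=[2.9447, 4.5922]  P^-=[0.9267 0.0606; 0.0606 0.3731]  H_jac=[-0.9807 0.0000; 0.0000 0.9928]  S=[1.3712 -0.0660; -0.0660 0.4978]  K=[-0.6612 0.0332; -0.0076 0.7432]  nu=[-3.1357, -2.7001]  x^+=[4.9282, 2.6092]  P^+=[0.3238 0.0090; 0.0090 0.0974]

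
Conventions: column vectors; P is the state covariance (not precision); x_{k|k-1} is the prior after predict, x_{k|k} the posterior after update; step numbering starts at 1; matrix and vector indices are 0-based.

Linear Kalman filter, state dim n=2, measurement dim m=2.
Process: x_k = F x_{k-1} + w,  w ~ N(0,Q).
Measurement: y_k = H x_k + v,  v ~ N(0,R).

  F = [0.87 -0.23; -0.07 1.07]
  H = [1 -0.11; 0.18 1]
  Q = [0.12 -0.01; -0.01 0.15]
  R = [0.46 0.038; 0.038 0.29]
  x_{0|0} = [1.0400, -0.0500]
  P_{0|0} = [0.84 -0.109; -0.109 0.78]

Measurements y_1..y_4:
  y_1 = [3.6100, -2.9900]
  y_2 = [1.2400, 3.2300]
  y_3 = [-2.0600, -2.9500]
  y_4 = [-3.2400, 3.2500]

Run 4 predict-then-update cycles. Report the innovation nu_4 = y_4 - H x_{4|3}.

step 1: x^-=[0.9163, -0.1263]  P^-=[0.8407 -0.3563; -0.3563 1.0635]  S=[1.3919 -0.2769; -0.2769 1.2524]  K=[0.6271 -0.0250; -0.1896 0.7560]  nu=[2.6798, -3.0286]  x^+=[2.6727, -2.9241]  P^+=[0.2837 -0.0345; -0.0345 0.2182]
step 2: x^-=[2.9978, -3.3158]  P^-=[0.3601 -0.1137; -0.1137 0.4064]  S=[0.8500 -0.0533; -0.0533 0.6672]  K=[0.4359 -0.0384; -0.1508 0.5665]  nu=[-2.1225, 6.0062]  x^+=[1.8420, 0.4065]  P^+=[0.1958 -0.0298; -0.0298 0.1639]
step 3: x^-=[1.5090, 0.3060]  P^-=[0.2888 -0.0905; -0.0905 0.3431]  S=[0.7729 -0.0365; -0.0365 0.6099]  K=[0.3847 -0.0401; -0.1410 0.5274]  nu=[-3.5354, -3.5276]  x^+=[0.2907, -1.0559]  P^+=[0.1723 -0.0280; -0.0280 0.1526]
step 4: x^-=[0.4958, -1.1502]  P^-=[0.2697 -0.0846; -0.0846 0.3298]  S=[0.7523 -0.0327; -0.0327 0.5981]  K=[0.3692 -0.0401; -0.1382 0.5184]  nu=[-3.8623, 4.3109]  x^+=[-1.1031, 1.6184]  P^+=[0.1653 -0.0274; -0.0274 0.1500]

innov = [-3.8623, 4.3109]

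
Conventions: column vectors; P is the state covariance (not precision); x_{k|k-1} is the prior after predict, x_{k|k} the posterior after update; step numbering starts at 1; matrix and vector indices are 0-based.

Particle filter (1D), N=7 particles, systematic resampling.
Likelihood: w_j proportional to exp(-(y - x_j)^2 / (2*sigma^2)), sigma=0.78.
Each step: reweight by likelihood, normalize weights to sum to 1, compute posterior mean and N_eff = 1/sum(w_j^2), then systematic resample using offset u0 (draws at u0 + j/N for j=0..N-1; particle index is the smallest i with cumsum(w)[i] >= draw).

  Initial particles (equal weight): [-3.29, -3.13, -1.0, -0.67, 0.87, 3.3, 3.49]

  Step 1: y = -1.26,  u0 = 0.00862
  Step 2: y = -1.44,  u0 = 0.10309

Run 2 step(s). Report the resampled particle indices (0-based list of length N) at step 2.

step 1: w=[0.0187, 0.0312, 0.5222, 0.4147, 0.0133, 0.0000, 0.0000]  mean=-0.9475  Neff=2.2414  idx=[0, 2, 2, 2, 3, 3, 3]
step 2: w=[0.0135, 0.1912, 0.1912, 0.1912, 0.1377, 0.1377, 0.1377]  mean=-0.8945  Neff=5.9994  idx=[1, 2, 2, 3, 4, 5, 6]

resampled_idx = [1, 2, 2, 3, 4, 5, 6]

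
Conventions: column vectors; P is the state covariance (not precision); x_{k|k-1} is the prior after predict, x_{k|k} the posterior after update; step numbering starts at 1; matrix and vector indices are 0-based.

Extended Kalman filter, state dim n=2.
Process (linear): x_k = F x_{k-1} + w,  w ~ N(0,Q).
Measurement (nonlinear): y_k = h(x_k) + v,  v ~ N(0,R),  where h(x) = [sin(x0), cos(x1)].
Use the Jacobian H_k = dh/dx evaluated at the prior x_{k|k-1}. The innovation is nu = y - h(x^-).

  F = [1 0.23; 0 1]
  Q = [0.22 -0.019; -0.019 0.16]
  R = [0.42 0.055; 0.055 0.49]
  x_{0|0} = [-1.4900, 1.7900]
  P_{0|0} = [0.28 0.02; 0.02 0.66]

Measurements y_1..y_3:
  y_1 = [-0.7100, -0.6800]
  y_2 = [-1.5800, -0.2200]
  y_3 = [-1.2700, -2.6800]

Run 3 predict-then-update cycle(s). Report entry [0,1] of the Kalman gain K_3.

K[0,1] = -0.0652

step 1: x^-=[-1.0783, 1.7900]  P^-=[0.5441 0.1528; 0.1528 0.8200]  H_jac=[0.4728 0.0000; 0.0000 -0.9761]  S=[0.5416 -0.0155; -0.0155 1.2712]  K=[0.4718 -0.1116; 0.1154 -0.6282]  nu=[0.1712, -0.4625]  x^+=[-0.9459, 2.1003]  P^+=[0.4061 0.0294; 0.0294 0.3089]
step 2: x^-=[-0.4629, 2.1003]  P^-=[0.6560 0.0815; 0.0815 0.4689]  H_jac=[0.8948 0.0000; 0.0000 -0.8630]  S=[0.9452 -0.0079; -0.0079 0.8392]  K=[0.6203 -0.0779; 0.0731 -0.4815]  nu=[-1.1335, 0.2851]  x^+=[-1.1882, 1.8802]  P^+=[0.2864 0.0047; 0.0047 0.2687]
step 3: x^-=[-0.7558, 1.8802]  P^-=[0.5228 0.0475; 0.0475 0.4287]  H_jac=[0.7277 0.0000; 0.0000 -0.9525]  S=[0.6969 0.0221; 0.0221 0.8790]  K=[0.5480 -0.0652; 0.0644 -0.4662]  nu=[-0.5841, -2.3755]  x^+=[-0.9209, 2.9500]  P^+=[0.3113 0.0019; 0.0019 0.2361]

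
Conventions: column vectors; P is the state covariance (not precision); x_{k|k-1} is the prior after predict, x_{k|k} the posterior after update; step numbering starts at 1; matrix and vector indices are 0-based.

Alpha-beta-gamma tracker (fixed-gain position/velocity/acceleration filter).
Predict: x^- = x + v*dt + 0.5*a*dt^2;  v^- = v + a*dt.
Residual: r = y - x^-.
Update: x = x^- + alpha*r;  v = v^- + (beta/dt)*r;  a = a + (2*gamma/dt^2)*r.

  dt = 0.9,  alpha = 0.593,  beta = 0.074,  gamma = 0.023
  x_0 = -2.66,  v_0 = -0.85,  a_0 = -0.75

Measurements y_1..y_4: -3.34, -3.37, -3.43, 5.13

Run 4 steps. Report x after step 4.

step 1: x_pred=-3.7288  r=0.3888  x^+=-3.4982  v^+=-1.4930  a^+=-0.7279
step 2: x_pred=-5.1368  r=1.7668  x^+=-4.0891  v^+=-2.0029  a^+=-0.6276
step 3: x_pred=-6.1459  r=2.7159  x^+=-4.5354  v^+=-2.3444  a^+=-0.4734
step 4: x_pred=-6.8370  r=11.9670  x^+=0.2594  v^+=-1.7865  a^+=0.2063

x_post = 0.2594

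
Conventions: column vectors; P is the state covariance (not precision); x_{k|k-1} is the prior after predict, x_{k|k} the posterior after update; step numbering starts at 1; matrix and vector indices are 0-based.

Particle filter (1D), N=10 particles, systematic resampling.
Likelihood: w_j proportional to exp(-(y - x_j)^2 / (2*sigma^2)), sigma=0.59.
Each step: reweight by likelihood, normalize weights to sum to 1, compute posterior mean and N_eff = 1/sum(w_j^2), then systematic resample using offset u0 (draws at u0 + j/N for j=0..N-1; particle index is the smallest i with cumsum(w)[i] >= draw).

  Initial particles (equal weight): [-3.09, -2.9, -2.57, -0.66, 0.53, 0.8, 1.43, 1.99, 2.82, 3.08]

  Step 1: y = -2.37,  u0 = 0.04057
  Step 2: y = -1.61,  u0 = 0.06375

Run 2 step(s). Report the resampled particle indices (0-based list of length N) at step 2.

step 1: w=[0.2259, 0.3178, 0.4492, 0.0071, 0.0000, 0.0000, 0.0000, 0.0000, 0.0000, 0.0000]  mean=-2.7787  Neff=2.8263  idx=[0, 0, 1, 1, 1, 1, 2, 2, 2, 2]
step 2: w=[0.0284, 0.0284, 0.0604, 0.0604, 0.0604, 0.0604, 0.1754, 0.1754, 0.1754, 0.1754]  mean=-2.6792  Neff=7.1785  idx=[2, 3, 5, 6, 6, 7, 8, 8, 9, 9]

resampled_idx = [2, 3, 5, 6, 6, 7, 8, 8, 9, 9]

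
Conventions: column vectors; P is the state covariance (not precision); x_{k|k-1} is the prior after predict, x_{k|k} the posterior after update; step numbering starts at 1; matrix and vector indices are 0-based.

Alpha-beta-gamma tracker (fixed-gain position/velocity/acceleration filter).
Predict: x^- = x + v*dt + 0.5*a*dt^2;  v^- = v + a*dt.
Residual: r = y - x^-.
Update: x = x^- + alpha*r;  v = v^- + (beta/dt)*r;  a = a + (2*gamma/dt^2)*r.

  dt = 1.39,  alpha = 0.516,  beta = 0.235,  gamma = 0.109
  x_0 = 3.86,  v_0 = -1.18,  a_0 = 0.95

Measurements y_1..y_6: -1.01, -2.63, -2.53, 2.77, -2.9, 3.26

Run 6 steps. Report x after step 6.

step 1: x_pred=3.1375  r=-4.1475  x^+=0.9974  v^+=-0.5607  a^+=0.4820
step 2: x_pred=0.6837  r=-3.3137  x^+=-1.0262  v^+=-0.4509  a^+=0.1081
step 3: x_pred=-1.5485  r=-0.9815  x^+=-2.0549  v^+=-0.4665  a^+=-0.0026
step 4: x_pred=-2.7059  r=5.4759  x^+=0.1196  v^+=0.4556  a^+=0.6152
step 5: x_pred=1.3473  r=-4.2473  x^+=-0.8443  v^+=0.5928  a^+=0.1360
step 6: x_pred=0.1110  r=3.1490  x^+=1.7359  v^+=1.3142  a^+=0.4913

x_post = 1.7359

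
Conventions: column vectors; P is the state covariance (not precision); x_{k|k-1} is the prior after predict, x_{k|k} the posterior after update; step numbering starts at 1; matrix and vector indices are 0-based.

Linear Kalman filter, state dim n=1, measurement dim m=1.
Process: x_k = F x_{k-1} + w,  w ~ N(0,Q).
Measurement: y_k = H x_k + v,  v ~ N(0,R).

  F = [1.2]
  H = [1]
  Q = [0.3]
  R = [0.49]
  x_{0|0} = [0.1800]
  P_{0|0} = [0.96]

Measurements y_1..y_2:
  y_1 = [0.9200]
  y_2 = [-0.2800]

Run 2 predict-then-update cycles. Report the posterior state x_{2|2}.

x_post = [0.1576]

step 1: x^-=[0.2160]  P^-=[1.6824]  S=[2.1724]  K=[0.7744]  nu=[0.7040]  x^+=[0.7612]  P^+=[0.3795]
step 2: x^-=[0.9134]  P^-=[0.8464]  S=[1.3364]  K=[0.6334]  nu=[-1.1934]  x^+=[0.1576]  P^+=[0.3103]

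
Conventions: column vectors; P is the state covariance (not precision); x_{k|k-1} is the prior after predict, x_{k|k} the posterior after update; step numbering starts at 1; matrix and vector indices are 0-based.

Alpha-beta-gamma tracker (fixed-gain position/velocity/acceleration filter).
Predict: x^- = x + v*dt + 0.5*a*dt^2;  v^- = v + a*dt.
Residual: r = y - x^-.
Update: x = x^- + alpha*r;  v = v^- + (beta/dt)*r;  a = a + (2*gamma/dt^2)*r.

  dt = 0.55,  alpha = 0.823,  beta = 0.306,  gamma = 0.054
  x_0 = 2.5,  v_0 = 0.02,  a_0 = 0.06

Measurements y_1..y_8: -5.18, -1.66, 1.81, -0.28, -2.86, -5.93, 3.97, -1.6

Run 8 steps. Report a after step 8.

a_post = 0.8151

step 1: x_pred=2.5201  r=-7.7001  x^+=-3.8171  v^+=-4.2310  a^+=-2.6891
step 2: x_pred=-6.5509  r=4.8909  x^+=-2.5257  v^+=-2.9889  a^+=-0.9429
step 3: x_pred=-4.3122  r=6.1222  x^+=0.7264  v^+=-0.1014  a^+=1.2428
step 4: x_pred=0.8586  r=-1.1386  x^+=-0.0785  v^+=-0.0513  a^+=0.8363
step 5: x_pred=0.0198  r=-2.8798  x^+=-2.3503  v^+=-1.1935  a^+=-0.1918
step 6: x_pred=-3.0357  r=-2.8943  x^+=-5.4177  v^+=-2.9093  a^+=-1.2252
step 7: x_pred=-7.2031  r=11.1731  x^+=1.9924  v^+=2.6332  a^+=2.7639
step 8: x_pred=3.8587  r=-5.4587  x^+=-0.6338  v^+=1.1164  a^+=0.8151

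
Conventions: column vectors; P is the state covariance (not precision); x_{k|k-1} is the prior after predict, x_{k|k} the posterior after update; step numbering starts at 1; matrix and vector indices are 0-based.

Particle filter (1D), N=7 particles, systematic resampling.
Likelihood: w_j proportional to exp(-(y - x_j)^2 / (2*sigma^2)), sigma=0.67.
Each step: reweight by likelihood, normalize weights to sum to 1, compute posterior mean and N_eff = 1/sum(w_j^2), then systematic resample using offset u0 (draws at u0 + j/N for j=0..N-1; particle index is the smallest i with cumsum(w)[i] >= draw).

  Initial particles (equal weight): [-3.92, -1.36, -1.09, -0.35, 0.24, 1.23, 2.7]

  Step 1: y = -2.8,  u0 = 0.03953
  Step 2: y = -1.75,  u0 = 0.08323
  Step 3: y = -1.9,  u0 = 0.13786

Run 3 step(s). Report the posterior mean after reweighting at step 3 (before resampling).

step 1: w=[0.6400, 0.2570, 0.0997, 0.0032, 0.0001, 0.0000, 0.0000]  mean=-2.9682  Neff=2.0592  idx=[0, 0, 0, 0, 0, 1, 1]
step 2: w=[0.0031, 0.0031, 0.0031, 0.0031, 0.0031, 0.4923, 0.4923]  mean=-1.3994  Neff=2.0628  idx=[5, 5, 5, 6, 6, 6, 6]
step 3: w=[0.1429, 0.1429, 0.1429, 0.1429, 0.1429, 0.1429, 0.1429]  mean=-1.3600  Neff=7.0000  idx=[0, 1, 2, 3, 4, 5, 6]

post_mean = -1.3600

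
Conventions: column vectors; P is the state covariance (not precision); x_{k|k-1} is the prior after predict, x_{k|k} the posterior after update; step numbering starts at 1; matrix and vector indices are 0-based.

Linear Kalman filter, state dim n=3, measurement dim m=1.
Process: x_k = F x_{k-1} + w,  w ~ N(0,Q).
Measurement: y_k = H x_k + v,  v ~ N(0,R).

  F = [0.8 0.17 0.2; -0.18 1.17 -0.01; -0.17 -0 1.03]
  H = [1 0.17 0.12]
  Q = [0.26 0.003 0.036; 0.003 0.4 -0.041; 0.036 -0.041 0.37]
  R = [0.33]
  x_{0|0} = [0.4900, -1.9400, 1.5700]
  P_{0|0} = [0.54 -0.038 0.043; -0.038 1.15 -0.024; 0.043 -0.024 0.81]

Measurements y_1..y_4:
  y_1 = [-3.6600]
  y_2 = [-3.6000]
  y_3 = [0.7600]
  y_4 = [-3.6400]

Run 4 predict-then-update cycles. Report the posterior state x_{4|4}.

x_post = [-1.9487, -4.9477, 1.6741]

step 1: x^-=[0.3762, -2.3737, 1.5338]  P^-=[0.6730 0.1105 0.1603; 0.1105 2.0085 -0.0621; 0.1603 -0.0621 1.2299]  S=[1.1523]  K=[0.6171; 0.3857; 0.2580]  nu=[-3.8167]  x^+=[-1.9790, -3.8460, 0.5490]  P^+=[0.2343 -0.1638 -0.0232; -0.1638 1.8371 -0.1768; -0.0232 -0.1768 1.1532]
step 2: x^-=[-2.1272, -4.1491, 0.9019]  P^-=[0.4452 0.1440 0.1972; 0.1440 2.9955 -0.2219; 0.1972 -0.2219 1.6083]  S=[0.9721]  K=[0.5074; 0.6446; 0.3625]  nu=[-0.8757]  x^+=[-2.5716, -4.7135, 0.5844]  P^+=[0.1948 -0.1740 0.0183; -0.1740 2.5916 -0.4491; 0.0183 -0.4491 1.4805]
step 3: x^-=[-2.7417, -5.0578, 1.0391]  P^-=[0.4468 0.2248 0.2554; 0.2248 4.0380 -0.5602; 0.2554 -0.5602 1.9399]  S=[1.0363]  K=[0.4976; 0.8145; 0.3791]  nu=[4.2368]  x^+=[-0.6334, -1.6070, 2.6454]  P^+=[0.1902 -0.1952 0.0598; -0.1952 3.3505 -0.8802; 0.0598 -0.8802 1.7909]
step 4: x^-=[-0.2508, -1.7927, 2.8325]  P^-=[0.4564 0.2546 0.2778; 0.2546 5.0959 -1.0866; 0.2778 -1.0866 2.2545]  S=[1.0751]  K=[0.4958; 0.9214; 0.3383]  nu=[-3.4243]  x^+=[-1.9487, -4.9477, 1.6741]  P^+=[0.1921 -0.2365 0.0975; -0.2365 4.1833 -1.4216; 0.0975 -1.4216 2.1315]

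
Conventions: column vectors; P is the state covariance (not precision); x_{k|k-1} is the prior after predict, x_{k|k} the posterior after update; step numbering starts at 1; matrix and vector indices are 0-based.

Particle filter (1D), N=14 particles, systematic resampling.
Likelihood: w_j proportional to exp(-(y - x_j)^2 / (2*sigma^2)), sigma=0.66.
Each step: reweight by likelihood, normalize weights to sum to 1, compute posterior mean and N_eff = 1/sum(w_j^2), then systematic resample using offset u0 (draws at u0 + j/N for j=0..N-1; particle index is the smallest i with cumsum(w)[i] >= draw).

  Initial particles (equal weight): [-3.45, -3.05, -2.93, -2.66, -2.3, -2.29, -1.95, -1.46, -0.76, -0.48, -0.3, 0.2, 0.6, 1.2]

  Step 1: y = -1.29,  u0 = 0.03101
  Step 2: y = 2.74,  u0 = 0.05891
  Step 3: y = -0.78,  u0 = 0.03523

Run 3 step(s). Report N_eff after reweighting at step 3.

N_eff = 13.9135

step 1: w=[0.0012, 0.0071, 0.0114, 0.0289, 0.0773, 0.0791, 0.1512, 0.2411, 0.1806, 0.1174, 0.0809, 0.0195, 0.0041, 0.0002]  mean=-1.3530  Neff=6.7759  idx=[3, 4, 5, 6, 6, 7, 7, 7, 8, 8, 8, 9, 9, 10]
step 2: w=[0.0000, 0.0000, 0.0000, 0.0000, 0.0000, 0.0000, 0.0000, 0.0000, 0.0193, 0.0193, 0.0193, 0.1669, 0.1669, 0.6083]  mean=-0.3868  Neff=2.3425  idx=[11, 11, 11, 12, 12, 13, 13, 13, 13, 13, 13, 13, 13, 13]
step 3: w=[0.0790, 0.0790, 0.0790, 0.0790, 0.0790, 0.0672, 0.0672, 0.0672, 0.0672, 0.0672, 0.0672, 0.0672, 0.0672, 0.0672]  mean=-0.3711  Neff=13.9135  idx=[0, 1, 2, 3, 4, 4, 6, 7, 8, 9, 10, 11, 12, 13]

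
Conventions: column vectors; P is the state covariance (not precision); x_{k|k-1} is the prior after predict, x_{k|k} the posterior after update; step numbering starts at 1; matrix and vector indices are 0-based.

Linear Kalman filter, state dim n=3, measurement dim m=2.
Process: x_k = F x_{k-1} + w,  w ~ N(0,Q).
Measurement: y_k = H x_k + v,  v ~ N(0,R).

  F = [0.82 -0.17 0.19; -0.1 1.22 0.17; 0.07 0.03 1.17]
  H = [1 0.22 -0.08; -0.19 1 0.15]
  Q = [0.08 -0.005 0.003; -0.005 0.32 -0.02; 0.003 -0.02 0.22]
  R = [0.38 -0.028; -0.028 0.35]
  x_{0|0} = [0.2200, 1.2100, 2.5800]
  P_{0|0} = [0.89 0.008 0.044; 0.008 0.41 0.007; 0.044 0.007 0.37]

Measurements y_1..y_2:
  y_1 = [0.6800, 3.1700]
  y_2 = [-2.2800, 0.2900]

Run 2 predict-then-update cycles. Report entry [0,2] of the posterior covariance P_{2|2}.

step 1: x^-=[0.4649, 1.8928, 3.0703]  P^-=[0.7147 -0.1362 0.1758; -0.1362 0.9493 0.0684; 0.1758 0.0684 0.7390]  S=[1.0549 -0.0685; -0.0685 1.4040]  K=[0.6264 -0.1444; 0.1096 0.7072; 0.1320 0.1103]  nu=[0.0443, 0.9050]  x^+=[0.3620, 2.5377, 3.1760]  P^+=[0.2591 -0.0360 0.1143; -0.0360 0.2450 -0.0492; 0.1143 -0.0492 0.7055]
step 2: x^-=[0.4689, 3.5997, 3.8174]  P^-=[0.3356 -0.0871 0.2937; -0.0871 0.6921 0.0420; 0.2937 0.0420 1.2023]  S=[0.6700 0.0092; 0.0092 1.1103]  K=[0.4386 -0.0998; 0.0834 0.6433; 0.3066 0.1475]  nu=[-3.2354, -3.7932]  x^+=[-0.5716, 0.8896, 2.2659]  P^+=[0.1965 -0.0428 0.2196; -0.0428 0.2270 -0.0824; 0.2196 -0.0824 1.1144]

P_post[0,2] = 0.2196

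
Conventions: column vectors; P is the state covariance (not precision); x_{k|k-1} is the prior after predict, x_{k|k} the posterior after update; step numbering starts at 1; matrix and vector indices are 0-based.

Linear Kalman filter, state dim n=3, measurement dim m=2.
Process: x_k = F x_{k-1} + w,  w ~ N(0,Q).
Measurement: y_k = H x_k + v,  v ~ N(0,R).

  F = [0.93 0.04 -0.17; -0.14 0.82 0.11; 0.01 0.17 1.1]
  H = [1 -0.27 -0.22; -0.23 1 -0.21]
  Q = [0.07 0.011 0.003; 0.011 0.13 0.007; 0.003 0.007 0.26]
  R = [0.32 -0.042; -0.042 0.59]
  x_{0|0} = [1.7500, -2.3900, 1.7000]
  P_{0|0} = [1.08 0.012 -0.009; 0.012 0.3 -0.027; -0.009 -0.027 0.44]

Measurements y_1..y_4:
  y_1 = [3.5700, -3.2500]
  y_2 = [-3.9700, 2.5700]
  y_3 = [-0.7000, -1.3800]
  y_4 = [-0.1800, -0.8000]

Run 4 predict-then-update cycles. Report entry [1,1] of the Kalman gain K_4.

K[1,1] = 0.2598

step 1: x^-=[1.2429, -2.0178, 1.4812]  P^-=[1.0214 -0.1164 -0.0749; -0.1164 0.3509 0.0769; -0.0749 0.0769 0.7909]  S=[1.5102 -0.4594; -0.4594 1.0438]  K=[0.7046 -0.0114; -0.0527 0.3231; -0.2304 -0.1704]  nu=[2.1082, -0.6353]  x^+=[2.7355, -2.3342, 1.1038]  P^+=[0.2642 0.0484 0.1143; 0.0484 0.2220 0.0859; 0.1143 0.0859 0.7165]
step 2: x^-=[2.2630, -2.1756, 0.8447]  P^-=[0.2858 0.0099 -0.0013; 0.0099 0.2940 0.1852; -0.0013 0.1852 1.1683]  S=[0.7010 -0.1526; -0.1526 0.8682]  K=[0.4059 0.0074; -0.0975 0.2741; -0.4730 -0.1521]  nu=[-6.6346, 5.4435]  x^+=[-0.3898, -0.0368, 3.1548]  P^+=[0.1712 0.0528 0.1243; 0.0528 0.2140 0.1715; 0.1243 0.1715 1.0133]
step 3: x^-=[-0.9003, 0.3714, 3.4601]  P^-=[0.2100 0.0093 -0.0456; 0.0093 0.3045 0.2973; -0.0456 0.2973 1.5594]  S=[0.6780 -0.1319; -0.1319 0.8408]  K=[0.3239 0.0158; -0.1532 0.2613; -0.7180 -0.1361]  nu=[1.0619, -1.2319]  x^+=[-0.5759, -0.1131, 2.8653]  P^+=[0.1400 0.0503 0.1066; 0.0503 0.2206 0.2306; 0.1066 0.2306 1.2200]
step 4: x^-=[-1.0272, 0.3030, 3.1268]  P^-=[0.1936 -0.0024 -0.1020; -0.0024 0.3226 0.3804; -0.1020 0.3804 1.8313]  S=[0.7171 -0.1375; -0.1375 0.8351]  K=[0.3060 0.0198; -0.1917 0.2598; -0.8703 -0.1202]  nu=[1.6169, -0.6826]  x^+=[-0.5460, -0.1843, 1.8017]  P^+=[0.1278 0.0458 0.0835; 0.0458 0.2262 0.2589; 0.0835 0.2589 1.3049]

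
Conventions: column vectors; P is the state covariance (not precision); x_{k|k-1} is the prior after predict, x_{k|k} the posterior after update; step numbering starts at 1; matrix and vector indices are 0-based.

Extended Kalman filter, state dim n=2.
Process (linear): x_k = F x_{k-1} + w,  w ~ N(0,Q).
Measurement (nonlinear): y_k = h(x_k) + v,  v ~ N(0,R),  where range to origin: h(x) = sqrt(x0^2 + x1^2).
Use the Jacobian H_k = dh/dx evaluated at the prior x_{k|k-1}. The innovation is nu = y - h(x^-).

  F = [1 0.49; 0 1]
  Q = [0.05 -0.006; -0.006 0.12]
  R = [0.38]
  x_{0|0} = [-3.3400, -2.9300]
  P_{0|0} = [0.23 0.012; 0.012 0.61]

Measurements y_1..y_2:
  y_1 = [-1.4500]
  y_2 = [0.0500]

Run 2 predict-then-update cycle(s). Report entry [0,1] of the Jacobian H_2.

H_jac[0,1] = 0.6481

step 1: x^-=[-4.7757, -2.9300]  P^-=[0.4382 0.3049; 0.3049 0.7300]  H_jac=[-0.8524 -0.5229]  S=[1.1698]  K=[-0.4556; -0.5485]  nu=[-7.0529]  x^+=[-1.5624, 0.9384]  P^+=[0.1954 0.0126; 0.0126 0.3781]
step 2: x^-=[-1.1026, 0.9384]  P^-=[0.3485 0.1918; 0.1918 0.4981]  H_jac=[-0.7615 0.6481]  S=[0.6020]  K=[-0.2343; 0.2936]  nu=[-1.3979]  x^+=[-0.7750, 0.5280]  P^+=[0.3154 0.2332; 0.2332 0.4462]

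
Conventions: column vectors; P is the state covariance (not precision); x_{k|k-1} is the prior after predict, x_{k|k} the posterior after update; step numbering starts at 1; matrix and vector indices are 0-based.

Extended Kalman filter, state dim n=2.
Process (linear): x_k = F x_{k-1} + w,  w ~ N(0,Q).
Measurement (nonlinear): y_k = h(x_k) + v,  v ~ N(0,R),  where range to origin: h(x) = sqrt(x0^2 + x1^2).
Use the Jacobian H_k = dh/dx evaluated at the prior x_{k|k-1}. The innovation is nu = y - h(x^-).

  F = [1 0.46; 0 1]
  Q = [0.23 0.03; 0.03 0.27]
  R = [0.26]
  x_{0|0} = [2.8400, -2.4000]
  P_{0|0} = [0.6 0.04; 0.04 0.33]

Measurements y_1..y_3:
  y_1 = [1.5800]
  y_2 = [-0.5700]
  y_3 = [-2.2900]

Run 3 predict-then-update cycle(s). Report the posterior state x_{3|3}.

step 1: x^-=[1.7360, -2.4000]  P^-=[0.9366 0.2218; 0.2218 0.6000]  H_jac=[0.5861 -0.8103]  S=[0.7650]  K=[0.4827; -0.4656]  nu=[-1.3820]  x^+=[1.0689, -1.7565]  P^+=[0.7584 0.3937; 0.3937 0.4342]
step 2: x^-=[0.2609, -1.7565]  P^-=[1.4425 0.6234; 0.6234 0.7042]  H_jac=[0.1469 -0.9891]  S=[0.7989]  K=[-0.5066; -0.7572]  nu=[-2.3458]  x^+=[1.4493, 0.0197]  P^+=[1.2375 0.3170; 0.3170 0.2461]
step 3: x^-=[1.4584, 0.0197]  P^-=[1.8112 0.4602; 0.4602 0.5161]  H_jac=[0.9999 0.0135]  S=[2.0834]  K=[0.8723; 0.2242]  nu=[-3.7485]  x^+=[-1.8113, -0.8208]  P^+=[0.2261 0.0527; 0.0527 0.4114]

x_post = [-1.8113, -0.8208]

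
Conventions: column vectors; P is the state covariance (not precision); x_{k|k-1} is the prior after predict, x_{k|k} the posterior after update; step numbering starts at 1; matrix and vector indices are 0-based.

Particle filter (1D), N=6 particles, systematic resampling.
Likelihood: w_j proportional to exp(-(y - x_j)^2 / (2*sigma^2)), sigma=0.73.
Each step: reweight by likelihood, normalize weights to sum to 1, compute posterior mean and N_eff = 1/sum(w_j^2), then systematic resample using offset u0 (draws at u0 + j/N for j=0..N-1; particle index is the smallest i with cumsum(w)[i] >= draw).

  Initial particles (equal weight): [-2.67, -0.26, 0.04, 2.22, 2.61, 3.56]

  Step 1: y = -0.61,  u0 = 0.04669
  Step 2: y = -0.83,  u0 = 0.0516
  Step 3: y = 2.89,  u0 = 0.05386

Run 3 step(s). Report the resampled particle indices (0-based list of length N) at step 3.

resampled_idx = [0, 2, 4, 5, 5, 5]

step 1: w=[0.0118, 0.5630, 0.4249, 0.0003, 0.0000, 0.0000]  mean=-0.1600  Neff=2.0097  idx=[1, 1, 1, 1, 2, 2]
step 2: w=[0.1875, 0.1875, 0.1875, 0.1875, 0.1250, 0.1250]  mean=-0.1850  Neff=5.8183  idx=[0, 1, 2, 2, 3, 5]
step 3: w=[0.0960, 0.0960, 0.0960, 0.0960, 0.0960, 0.5198]  mean=-0.1040  Neff=3.1610  idx=[0, 2, 4, 5, 5, 5]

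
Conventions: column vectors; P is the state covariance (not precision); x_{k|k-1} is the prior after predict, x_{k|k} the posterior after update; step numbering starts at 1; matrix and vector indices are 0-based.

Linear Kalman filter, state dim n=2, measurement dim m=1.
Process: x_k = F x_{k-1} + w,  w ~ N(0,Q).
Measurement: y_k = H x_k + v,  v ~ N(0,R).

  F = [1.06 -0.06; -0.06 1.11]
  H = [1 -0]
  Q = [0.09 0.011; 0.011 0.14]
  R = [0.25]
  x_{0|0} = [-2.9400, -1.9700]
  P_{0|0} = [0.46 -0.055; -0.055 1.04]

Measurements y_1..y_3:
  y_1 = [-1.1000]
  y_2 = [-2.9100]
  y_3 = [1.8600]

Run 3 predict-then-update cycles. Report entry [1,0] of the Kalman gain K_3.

K[1,0] = -0.3896

step 1: x^-=[-2.9982, -2.0103]  P^-=[0.6176 -0.1524; -0.1524 1.4304]  S=[0.8676]  K=[0.7118; -0.1757]  nu=[1.8982]  x^+=[-1.6470, -2.3438]  P^+=[0.1780 -0.0439; -0.0439 1.4036]
step 2: x^-=[-1.6052, -2.5028]  P^-=[0.3006 -0.1456; -0.1456 1.8758]  S=[0.5506]  K=[0.5459; -0.2645]  nu=[-1.3048]  x^+=[-2.3175, -2.1577]  P^+=[0.1365 -0.0661; -0.0661 1.8373]
step 3: x^-=[-2.3271, -2.2560]  P^-=[0.2584 -0.1981; -0.1981 2.4131]  S=[0.5084]  K=[0.5082; -0.3896]  nu=[4.1871]  x^+=[-0.1990, -3.8874]  P^+=[0.1271 -0.0974; -0.0974 2.3359]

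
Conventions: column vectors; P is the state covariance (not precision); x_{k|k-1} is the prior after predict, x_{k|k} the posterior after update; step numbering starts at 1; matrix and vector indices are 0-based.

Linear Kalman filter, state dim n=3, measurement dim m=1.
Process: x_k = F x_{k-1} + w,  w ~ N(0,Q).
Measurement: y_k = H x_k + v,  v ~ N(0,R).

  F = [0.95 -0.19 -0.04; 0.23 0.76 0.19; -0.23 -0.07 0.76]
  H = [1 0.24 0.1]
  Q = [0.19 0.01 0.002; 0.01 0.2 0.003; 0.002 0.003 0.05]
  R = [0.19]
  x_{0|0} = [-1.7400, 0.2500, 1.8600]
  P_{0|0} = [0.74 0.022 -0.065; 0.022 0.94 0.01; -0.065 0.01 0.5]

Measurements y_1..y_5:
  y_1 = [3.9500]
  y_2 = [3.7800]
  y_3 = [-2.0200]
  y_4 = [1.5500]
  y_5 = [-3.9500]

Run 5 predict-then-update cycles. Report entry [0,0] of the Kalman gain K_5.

K[0,0] = 0.6658

step 1: x^-=[-1.7749, 0.1432, 1.7963]  P^-=[0.8897 0.0353 -0.2118; 0.0353 0.8050 -0.0210; -0.2118 -0.0210 0.4049]  S=[1.1037]  K=[0.7946; 0.2051; -0.1598]  nu=[5.5109]  x^+=[2.6041, 1.2735, 0.9156]  P^+=[0.1928 -0.1446 -0.0717; -0.1446 0.7586 0.0151; -0.0717 0.0151 0.3767]
step 2: x^-=[2.1953, 1.7408, 0.0077]  P^-=[0.4499 -0.1716 -0.0928; -0.1716 0.6095 0.0336; -0.0928 0.0336 0.3003]  S=[0.5787]  K=[0.6902; -0.0380; -0.0945]  nu=[1.1661]  x^+=[3.0002, 1.6965, -0.1024]  P^+=[0.1742 -0.1565 -0.0550; -0.1565 0.6087 0.0315; -0.0550 0.0315 0.2951]
step 3: x^-=[2.5320, 1.9599, -0.8866]  P^-=[0.4308 -0.1597 -0.0781; -0.1597 0.5210 0.0445; -0.0781 0.0445 0.2435]  S=[0.5631]  K=[0.6831; -0.0537; -0.0764]  nu=[-4.9337]  x^+=[-0.8383, 2.2248, -0.5095]  P^+=[0.1680 -0.1391 -0.0487; -0.1391 0.5194 0.0422; -0.0487 0.0422 0.2402]
step 4: x^-=[-1.1987, 1.4012, -0.3501]  P^-=[0.4153 -0.1356 -0.0735; -0.1356 0.4769 0.0451; -0.0735 0.0451 0.2082]  S=[0.5573]  K=[0.6737; -0.0298; -0.0751]  nu=[2.4474]  x^+=[0.4502, 1.3282, -0.5339]  P^+=[0.1624 -0.1244 -0.0453; -0.1244 0.4764 0.0439; -0.0453 0.0439 0.2051]
step 5: x^-=[0.1967, 1.0115, -0.6023]  P^-=[0.4031 -0.1199 -0.0699; -0.1199 0.4564 0.0412; -0.0699 0.0412 0.1866]  S=[0.5517]  K=[0.6658; -0.0113; -0.0749]  nu=[-4.3292]  x^+=[-2.6858, 1.0607, -0.2779]  P^+=[0.1585 -0.1157 -0.0424; -0.1157 0.4563 0.0408; -0.0424 0.0408 0.1835]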